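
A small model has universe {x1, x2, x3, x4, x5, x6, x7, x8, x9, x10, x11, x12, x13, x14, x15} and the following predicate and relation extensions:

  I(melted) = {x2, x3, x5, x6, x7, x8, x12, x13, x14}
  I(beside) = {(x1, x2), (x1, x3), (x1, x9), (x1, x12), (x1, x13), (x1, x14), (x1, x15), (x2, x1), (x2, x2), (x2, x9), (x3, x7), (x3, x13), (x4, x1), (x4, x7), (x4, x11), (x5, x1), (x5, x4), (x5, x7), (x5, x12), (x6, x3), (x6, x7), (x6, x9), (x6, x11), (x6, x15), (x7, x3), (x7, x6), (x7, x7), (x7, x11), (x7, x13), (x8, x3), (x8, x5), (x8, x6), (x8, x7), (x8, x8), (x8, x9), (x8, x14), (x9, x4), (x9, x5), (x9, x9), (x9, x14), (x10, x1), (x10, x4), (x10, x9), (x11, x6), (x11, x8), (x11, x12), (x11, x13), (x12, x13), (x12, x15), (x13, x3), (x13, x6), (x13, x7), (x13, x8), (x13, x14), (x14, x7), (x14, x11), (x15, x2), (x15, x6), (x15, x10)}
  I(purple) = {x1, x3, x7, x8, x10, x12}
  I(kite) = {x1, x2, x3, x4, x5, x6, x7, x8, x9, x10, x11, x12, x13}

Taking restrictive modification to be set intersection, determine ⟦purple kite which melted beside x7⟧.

⟦which melted⟧ = ⟦melted⟧ = {x2, x3, x5, x6, x7, x8, x12, x13, x14}
⟦beside x7⟧ = {x : ⟨x, x7⟩ ∈ ⟦beside⟧} = {x3, x4, x5, x6, x7, x8, x13, x14}
⟦kite⟧ = {x1, x2, x3, x4, x5, x6, x7, x8, x9, x10, x11, x12, x13}
… ∩ ⟦which melted⟧ = {x1, x2, x3, x4, x5, x6, x7, x8, x9, x10, x11, x12, x13} ∩ {x2, x3, x5, x6, x7, x8, x12, x13, x14} = {x2, x3, x5, x6, x7, x8, x12, x13}
… ∩ ⟦beside x7⟧ = {x2, x3, x5, x6, x7, x8, x12, x13} ∩ {x3, x4, x5, x6, x7, x8, x13, x14} = {x3, x5, x6, x7, x8, x13}
… ∩ ⟦purple⟧ = {x3, x5, x6, x7, x8, x13} ∩ {x1, x3, x7, x8, x10, x12} = {x3, x7, x8}
So ⟦purple kite which melted beside x7⟧ = {x3, x7, x8}.

{x3, x7, x8}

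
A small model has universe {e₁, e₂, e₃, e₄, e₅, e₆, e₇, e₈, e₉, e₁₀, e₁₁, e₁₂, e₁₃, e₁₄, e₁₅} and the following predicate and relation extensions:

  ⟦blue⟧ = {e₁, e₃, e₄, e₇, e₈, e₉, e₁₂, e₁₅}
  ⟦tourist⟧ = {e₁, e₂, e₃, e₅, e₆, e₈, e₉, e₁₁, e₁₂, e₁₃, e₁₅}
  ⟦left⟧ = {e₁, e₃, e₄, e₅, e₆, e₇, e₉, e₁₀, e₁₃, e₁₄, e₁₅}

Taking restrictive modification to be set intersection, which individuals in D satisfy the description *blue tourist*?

⟦tourist⟧ = {e₁, e₂, e₃, e₅, e₆, e₈, e₉, e₁₁, e₁₂, e₁₃, e₁₅}
… ∩ ⟦blue⟧ = {e₁, e₂, e₃, e₅, e₆, e₈, e₉, e₁₁, e₁₂, e₁₃, e₁₅} ∩ {e₁, e₃, e₄, e₇, e₈, e₉, e₁₂, e₁₅} = {e₁, e₃, e₈, e₉, e₁₂, e₁₅}
So ⟦blue tourist⟧ = {e₁, e₃, e₈, e₉, e₁₂, e₁₅}.

{e₁, e₃, e₈, e₉, e₁₂, e₁₅}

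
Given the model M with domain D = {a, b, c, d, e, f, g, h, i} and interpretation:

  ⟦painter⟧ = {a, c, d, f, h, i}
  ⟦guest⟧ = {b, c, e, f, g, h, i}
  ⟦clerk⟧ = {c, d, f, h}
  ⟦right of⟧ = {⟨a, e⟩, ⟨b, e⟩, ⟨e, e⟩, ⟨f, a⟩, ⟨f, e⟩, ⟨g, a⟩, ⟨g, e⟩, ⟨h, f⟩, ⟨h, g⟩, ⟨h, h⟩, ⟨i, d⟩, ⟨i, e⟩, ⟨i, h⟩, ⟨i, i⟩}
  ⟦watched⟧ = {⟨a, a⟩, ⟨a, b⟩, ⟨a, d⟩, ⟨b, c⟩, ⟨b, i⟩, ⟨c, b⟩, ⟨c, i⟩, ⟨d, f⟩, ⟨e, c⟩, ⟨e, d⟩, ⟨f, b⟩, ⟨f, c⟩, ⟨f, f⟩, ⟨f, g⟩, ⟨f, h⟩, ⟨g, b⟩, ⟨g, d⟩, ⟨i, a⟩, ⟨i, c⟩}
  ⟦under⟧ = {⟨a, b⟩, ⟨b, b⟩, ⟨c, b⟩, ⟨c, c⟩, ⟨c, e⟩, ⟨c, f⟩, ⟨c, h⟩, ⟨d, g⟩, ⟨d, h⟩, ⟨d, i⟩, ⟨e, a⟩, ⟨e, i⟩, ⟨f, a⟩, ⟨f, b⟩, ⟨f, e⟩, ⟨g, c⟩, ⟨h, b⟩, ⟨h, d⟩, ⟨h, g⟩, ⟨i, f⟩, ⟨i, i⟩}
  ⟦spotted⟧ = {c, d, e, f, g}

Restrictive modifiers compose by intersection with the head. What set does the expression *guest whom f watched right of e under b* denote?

{b, f}

⟦whom f watched⟧ = {x : ⟨f, x⟩ ∈ ⟦watched⟧} = {b, c, f, g, h}
⟦right of e⟧ = {x : ⟨x, e⟩ ∈ ⟦right of⟧} = {a, b, e, f, g, i}
⟦under b⟧ = {x : ⟨x, b⟩ ∈ ⟦under⟧} = {a, b, c, f, h}
⟦guest⟧ = {b, c, e, f, g, h, i}
… ∩ ⟦whom f watched⟧ = {b, c, e, f, g, h, i} ∩ {b, c, f, g, h} = {b, c, f, g, h}
… ∩ ⟦right of e⟧ = {b, c, f, g, h} ∩ {a, b, e, f, g, i} = {b, f, g}
… ∩ ⟦under b⟧ = {b, f, g} ∩ {a, b, c, f, h} = {b, f}
So ⟦guest whom f watched right of e under b⟧ = {b, f}.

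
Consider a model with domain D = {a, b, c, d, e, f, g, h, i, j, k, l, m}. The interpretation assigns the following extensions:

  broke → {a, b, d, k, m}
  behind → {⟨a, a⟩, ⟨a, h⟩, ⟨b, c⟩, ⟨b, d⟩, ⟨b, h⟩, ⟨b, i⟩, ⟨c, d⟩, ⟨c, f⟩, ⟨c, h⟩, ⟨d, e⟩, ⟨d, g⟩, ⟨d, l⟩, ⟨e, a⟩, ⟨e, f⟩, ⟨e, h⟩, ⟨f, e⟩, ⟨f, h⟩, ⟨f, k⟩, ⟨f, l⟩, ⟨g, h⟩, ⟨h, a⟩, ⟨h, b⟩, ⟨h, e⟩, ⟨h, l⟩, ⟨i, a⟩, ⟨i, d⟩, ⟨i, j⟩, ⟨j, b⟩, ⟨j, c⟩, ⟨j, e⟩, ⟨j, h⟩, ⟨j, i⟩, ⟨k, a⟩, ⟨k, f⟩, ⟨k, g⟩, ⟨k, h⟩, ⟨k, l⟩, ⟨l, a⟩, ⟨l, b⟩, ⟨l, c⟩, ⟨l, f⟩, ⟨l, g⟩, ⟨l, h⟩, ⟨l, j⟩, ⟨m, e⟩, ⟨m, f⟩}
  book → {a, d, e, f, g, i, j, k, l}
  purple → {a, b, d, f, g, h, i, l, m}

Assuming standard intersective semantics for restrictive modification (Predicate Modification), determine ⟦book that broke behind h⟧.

{a, k}

⟦that broke⟧ = ⟦broke⟧ = {a, b, d, k, m}
⟦behind h⟧ = {x : ⟨x, h⟩ ∈ ⟦behind⟧} = {a, b, c, e, f, g, j, k, l}
⟦book⟧ = {a, d, e, f, g, i, j, k, l}
… ∩ ⟦that broke⟧ = {a, d, e, f, g, i, j, k, l} ∩ {a, b, d, k, m} = {a, d, k}
… ∩ ⟦behind h⟧ = {a, d, k} ∩ {a, b, c, e, f, g, j, k, l} = {a, k}
So ⟦book that broke behind h⟧ = {a, k}.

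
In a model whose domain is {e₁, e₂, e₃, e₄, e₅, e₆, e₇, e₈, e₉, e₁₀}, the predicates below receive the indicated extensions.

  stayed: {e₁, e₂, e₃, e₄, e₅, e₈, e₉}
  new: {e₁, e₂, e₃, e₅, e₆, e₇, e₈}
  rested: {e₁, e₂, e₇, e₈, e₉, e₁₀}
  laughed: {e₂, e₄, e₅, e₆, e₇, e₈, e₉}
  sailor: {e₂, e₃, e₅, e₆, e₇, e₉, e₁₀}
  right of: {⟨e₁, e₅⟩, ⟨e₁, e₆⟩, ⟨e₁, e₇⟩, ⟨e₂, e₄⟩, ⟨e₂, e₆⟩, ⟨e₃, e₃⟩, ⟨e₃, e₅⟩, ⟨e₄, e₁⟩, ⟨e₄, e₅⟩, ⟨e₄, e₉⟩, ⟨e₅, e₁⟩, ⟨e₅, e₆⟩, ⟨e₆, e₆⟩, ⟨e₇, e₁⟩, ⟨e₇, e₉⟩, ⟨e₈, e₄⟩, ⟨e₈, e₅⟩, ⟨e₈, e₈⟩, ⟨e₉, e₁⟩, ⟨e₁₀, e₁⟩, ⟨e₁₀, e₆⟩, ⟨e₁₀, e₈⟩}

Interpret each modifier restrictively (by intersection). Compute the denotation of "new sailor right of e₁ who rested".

⟦right of e₁⟧ = {x : ⟨x, e₁⟩ ∈ ⟦right of⟧} = {e₄, e₅, e₇, e₉, e₁₀}
⟦who rested⟧ = ⟦rested⟧ = {e₁, e₂, e₇, e₈, e₉, e₁₀}
⟦sailor⟧ = {e₂, e₃, e₅, e₆, e₇, e₉, e₁₀}
… ∩ ⟦right of e₁⟧ = {e₂, e₃, e₅, e₆, e₇, e₉, e₁₀} ∩ {e₄, e₅, e₇, e₉, e₁₀} = {e₅, e₇, e₉, e₁₀}
… ∩ ⟦who rested⟧ = {e₅, e₇, e₉, e₁₀} ∩ {e₁, e₂, e₇, e₈, e₉, e₁₀} = {e₇, e₉, e₁₀}
… ∩ ⟦new⟧ = {e₇, e₉, e₁₀} ∩ {e₁, e₂, e₃, e₅, e₆, e₇, e₈} = {e₇}
So ⟦new sailor right of e₁ who rested⟧ = {e₇}.

{e₇}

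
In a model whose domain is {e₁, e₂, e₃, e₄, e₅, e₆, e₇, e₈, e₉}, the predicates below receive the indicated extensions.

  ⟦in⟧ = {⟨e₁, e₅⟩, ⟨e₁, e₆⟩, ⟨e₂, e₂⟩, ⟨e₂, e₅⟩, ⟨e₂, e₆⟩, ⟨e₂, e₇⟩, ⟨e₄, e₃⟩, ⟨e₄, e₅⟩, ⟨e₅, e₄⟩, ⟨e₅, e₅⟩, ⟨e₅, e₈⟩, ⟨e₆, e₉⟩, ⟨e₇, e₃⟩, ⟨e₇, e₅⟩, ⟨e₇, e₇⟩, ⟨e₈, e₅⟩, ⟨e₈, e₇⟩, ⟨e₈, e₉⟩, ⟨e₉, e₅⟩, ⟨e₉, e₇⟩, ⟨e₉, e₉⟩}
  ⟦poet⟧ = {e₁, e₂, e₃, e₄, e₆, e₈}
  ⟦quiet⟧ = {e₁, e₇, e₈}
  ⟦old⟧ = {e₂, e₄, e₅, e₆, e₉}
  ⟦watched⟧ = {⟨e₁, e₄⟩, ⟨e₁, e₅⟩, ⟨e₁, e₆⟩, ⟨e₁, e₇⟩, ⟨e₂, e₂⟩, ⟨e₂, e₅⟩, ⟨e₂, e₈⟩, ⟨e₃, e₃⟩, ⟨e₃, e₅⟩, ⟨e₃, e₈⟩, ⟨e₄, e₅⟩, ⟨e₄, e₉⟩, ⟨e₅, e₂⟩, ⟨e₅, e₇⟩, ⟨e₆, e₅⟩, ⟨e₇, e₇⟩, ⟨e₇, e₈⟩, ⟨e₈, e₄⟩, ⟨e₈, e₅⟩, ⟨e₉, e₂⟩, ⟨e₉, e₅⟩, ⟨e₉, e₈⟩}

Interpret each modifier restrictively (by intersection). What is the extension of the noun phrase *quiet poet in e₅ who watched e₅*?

⟦in e₅⟧ = {x : ⟨x, e₅⟩ ∈ ⟦in⟧} = {e₁, e₂, e₄, e₅, e₇, e₈, e₉}
⟦who watched e₅⟧ = {x : ⟨x, e₅⟩ ∈ ⟦watched⟧} = {e₁, e₂, e₃, e₄, e₆, e₈, e₉}
⟦poet⟧ = {e₁, e₂, e₃, e₄, e₆, e₈}
… ∩ ⟦in e₅⟧ = {e₁, e₂, e₃, e₄, e₆, e₈} ∩ {e₁, e₂, e₄, e₅, e₇, e₈, e₉} = {e₁, e₂, e₄, e₈}
… ∩ ⟦who watched e₅⟧ = {e₁, e₂, e₄, e₈} ∩ {e₁, e₂, e₃, e₄, e₆, e₈, e₉} = {e₁, e₂, e₄, e₈}
… ∩ ⟦quiet⟧ = {e₁, e₂, e₄, e₈} ∩ {e₁, e₇, e₈} = {e₁, e₈}
So ⟦quiet poet in e₅ who watched e₅⟧ = {e₁, e₈}.

{e₁, e₈}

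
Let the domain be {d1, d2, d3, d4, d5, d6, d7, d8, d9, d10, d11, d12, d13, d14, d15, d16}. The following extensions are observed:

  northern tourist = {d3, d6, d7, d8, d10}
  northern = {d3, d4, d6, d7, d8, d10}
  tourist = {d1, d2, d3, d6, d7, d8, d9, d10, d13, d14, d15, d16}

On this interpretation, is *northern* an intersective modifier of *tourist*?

⟦northern⟧ ∩ ⟦tourist⟧ = {d3, d4, d6, d7, d8, d10} ∩ {d1, d2, d3, d6, d7, d8, d9, d10, d13, d14, d15, d16} = {d3, d6, d7, d8, d10}
Observed ⟦northern tourist⟧ = {d3, d6, d7, d8, d10}.
These coincide, so the modifier is intersective here.

yes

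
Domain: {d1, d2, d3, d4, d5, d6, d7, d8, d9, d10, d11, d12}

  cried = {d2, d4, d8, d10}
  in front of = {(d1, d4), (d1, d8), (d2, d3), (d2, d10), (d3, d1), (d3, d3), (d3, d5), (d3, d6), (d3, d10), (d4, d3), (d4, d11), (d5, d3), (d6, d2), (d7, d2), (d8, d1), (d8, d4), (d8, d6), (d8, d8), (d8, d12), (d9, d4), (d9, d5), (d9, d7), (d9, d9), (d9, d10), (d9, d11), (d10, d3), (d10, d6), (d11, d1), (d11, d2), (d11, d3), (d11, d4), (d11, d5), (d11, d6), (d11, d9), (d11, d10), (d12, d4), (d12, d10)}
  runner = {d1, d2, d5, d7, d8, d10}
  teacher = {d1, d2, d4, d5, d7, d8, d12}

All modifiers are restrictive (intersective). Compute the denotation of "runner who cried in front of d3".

⟦who cried⟧ = ⟦cried⟧ = {d2, d4, d8, d10}
⟦in front of d3⟧ = {x : ⟨x, d3⟩ ∈ ⟦in front of⟧} = {d2, d3, d4, d5, d10, d11}
⟦runner⟧ = {d1, d2, d5, d7, d8, d10}
… ∩ ⟦who cried⟧ = {d1, d2, d5, d7, d8, d10} ∩ {d2, d4, d8, d10} = {d2, d8, d10}
… ∩ ⟦in front of d3⟧ = {d2, d8, d10} ∩ {d2, d3, d4, d5, d10, d11} = {d2, d10}
So ⟦runner who cried in front of d3⟧ = {d2, d10}.

{d2, d10}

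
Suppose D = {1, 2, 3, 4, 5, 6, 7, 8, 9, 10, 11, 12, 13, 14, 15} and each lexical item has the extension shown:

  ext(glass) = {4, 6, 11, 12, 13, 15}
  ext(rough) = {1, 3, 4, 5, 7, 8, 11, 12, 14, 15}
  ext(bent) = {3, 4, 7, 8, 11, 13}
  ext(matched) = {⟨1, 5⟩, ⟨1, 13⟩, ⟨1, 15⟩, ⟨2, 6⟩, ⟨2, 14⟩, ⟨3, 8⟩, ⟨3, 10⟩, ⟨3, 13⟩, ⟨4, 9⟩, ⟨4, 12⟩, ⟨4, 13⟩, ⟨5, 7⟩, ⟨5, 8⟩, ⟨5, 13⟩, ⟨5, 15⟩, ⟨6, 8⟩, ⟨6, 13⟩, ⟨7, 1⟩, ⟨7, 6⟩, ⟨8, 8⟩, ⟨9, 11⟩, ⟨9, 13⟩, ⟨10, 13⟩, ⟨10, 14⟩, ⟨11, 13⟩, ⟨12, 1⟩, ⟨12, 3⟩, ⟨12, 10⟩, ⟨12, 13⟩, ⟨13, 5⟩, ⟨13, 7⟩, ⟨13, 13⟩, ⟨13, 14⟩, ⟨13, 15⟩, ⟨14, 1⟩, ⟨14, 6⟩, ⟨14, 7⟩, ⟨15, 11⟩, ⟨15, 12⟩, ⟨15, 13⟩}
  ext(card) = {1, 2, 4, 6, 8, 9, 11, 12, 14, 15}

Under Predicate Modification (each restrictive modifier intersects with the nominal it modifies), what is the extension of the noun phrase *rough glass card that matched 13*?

⟦that matched 13⟧ = {x : ⟨x, 13⟩ ∈ ⟦matched⟧} = {1, 3, 4, 5, 6, 9, 10, 11, 12, 13, 15}
⟦card⟧ = {1, 2, 4, 6, 8, 9, 11, 12, 14, 15}
… ∩ ⟦that matched 13⟧ = {1, 2, 4, 6, 8, 9, 11, 12, 14, 15} ∩ {1, 3, 4, 5, 6, 9, 10, 11, 12, 13, 15} = {1, 4, 6, 9, 11, 12, 15}
… ∩ ⟦rough⟧ = {1, 4, 6, 9, 11, 12, 15} ∩ {1, 3, 4, 5, 7, 8, 11, 12, 14, 15} = {1, 4, 11, 12, 15}
… ∩ ⟦glass⟧ = {1, 4, 11, 12, 15} ∩ {4, 6, 11, 12, 13, 15} = {4, 11, 12, 15}
So ⟦rough glass card that matched 13⟧ = {4, 11, 12, 15}.

{4, 11, 12, 15}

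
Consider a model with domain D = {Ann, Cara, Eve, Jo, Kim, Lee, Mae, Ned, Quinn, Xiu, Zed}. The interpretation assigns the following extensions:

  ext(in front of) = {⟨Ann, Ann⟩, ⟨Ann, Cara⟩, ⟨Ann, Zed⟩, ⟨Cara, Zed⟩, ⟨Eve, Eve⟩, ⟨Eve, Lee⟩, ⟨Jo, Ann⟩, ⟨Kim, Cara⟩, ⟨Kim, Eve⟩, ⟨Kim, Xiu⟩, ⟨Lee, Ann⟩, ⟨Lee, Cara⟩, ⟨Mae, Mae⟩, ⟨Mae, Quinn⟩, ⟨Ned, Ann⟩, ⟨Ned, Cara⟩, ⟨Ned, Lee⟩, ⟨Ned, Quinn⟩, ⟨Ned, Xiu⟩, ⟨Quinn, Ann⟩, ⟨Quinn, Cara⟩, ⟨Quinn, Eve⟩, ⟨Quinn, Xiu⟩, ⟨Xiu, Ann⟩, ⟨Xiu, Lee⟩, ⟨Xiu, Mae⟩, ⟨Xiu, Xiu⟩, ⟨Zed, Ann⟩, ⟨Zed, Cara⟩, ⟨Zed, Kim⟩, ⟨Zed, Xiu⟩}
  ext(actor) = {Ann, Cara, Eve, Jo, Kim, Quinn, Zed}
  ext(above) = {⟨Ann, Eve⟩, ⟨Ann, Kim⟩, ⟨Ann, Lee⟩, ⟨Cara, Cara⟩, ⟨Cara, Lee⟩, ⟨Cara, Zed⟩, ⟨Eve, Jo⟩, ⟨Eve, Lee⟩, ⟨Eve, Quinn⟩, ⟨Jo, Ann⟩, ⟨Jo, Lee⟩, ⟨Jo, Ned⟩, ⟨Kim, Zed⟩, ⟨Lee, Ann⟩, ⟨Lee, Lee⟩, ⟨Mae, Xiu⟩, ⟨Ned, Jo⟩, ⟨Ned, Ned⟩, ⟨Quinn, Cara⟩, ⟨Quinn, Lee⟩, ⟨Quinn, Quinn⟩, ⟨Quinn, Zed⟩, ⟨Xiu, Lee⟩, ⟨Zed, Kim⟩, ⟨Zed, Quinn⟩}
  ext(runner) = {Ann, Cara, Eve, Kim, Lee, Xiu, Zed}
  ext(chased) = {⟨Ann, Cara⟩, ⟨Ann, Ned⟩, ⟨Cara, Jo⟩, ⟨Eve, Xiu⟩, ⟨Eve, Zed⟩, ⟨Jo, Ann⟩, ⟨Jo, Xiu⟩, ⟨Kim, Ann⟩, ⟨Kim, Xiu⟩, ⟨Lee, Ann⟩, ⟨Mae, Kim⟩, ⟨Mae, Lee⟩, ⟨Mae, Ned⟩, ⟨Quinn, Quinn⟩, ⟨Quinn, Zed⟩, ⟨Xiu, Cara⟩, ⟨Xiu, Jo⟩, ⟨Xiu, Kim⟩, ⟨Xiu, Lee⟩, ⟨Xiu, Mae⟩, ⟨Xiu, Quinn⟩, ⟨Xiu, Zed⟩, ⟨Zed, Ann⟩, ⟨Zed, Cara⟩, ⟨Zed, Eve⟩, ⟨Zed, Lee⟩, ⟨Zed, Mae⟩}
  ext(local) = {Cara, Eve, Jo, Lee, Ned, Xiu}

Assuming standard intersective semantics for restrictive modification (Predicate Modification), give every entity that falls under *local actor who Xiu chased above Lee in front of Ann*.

⟦who Xiu chased⟧ = {x : ⟨Xiu, x⟩ ∈ ⟦chased⟧} = {Cara, Jo, Kim, Lee, Mae, Quinn, Zed}
⟦above Lee⟧ = {x : ⟨x, Lee⟩ ∈ ⟦above⟧} = {Ann, Cara, Eve, Jo, Lee, Quinn, Xiu}
⟦in front of Ann⟧ = {x : ⟨x, Ann⟩ ∈ ⟦in front of⟧} = {Ann, Jo, Lee, Ned, Quinn, Xiu, Zed}
⟦actor⟧ = {Ann, Cara, Eve, Jo, Kim, Quinn, Zed}
… ∩ ⟦who Xiu chased⟧ = {Ann, Cara, Eve, Jo, Kim, Quinn, Zed} ∩ {Cara, Jo, Kim, Lee, Mae, Quinn, Zed} = {Cara, Jo, Kim, Quinn, Zed}
… ∩ ⟦above Lee⟧ = {Cara, Jo, Kim, Quinn, Zed} ∩ {Ann, Cara, Eve, Jo, Lee, Quinn, Xiu} = {Cara, Jo, Quinn}
… ∩ ⟦in front of Ann⟧ = {Cara, Jo, Quinn} ∩ {Ann, Jo, Lee, Ned, Quinn, Xiu, Zed} = {Jo, Quinn}
… ∩ ⟦local⟧ = {Jo, Quinn} ∩ {Cara, Eve, Jo, Lee, Ned, Xiu} = {Jo}
So ⟦local actor who Xiu chased above Lee in front of Ann⟧ = {Jo}.

{Jo}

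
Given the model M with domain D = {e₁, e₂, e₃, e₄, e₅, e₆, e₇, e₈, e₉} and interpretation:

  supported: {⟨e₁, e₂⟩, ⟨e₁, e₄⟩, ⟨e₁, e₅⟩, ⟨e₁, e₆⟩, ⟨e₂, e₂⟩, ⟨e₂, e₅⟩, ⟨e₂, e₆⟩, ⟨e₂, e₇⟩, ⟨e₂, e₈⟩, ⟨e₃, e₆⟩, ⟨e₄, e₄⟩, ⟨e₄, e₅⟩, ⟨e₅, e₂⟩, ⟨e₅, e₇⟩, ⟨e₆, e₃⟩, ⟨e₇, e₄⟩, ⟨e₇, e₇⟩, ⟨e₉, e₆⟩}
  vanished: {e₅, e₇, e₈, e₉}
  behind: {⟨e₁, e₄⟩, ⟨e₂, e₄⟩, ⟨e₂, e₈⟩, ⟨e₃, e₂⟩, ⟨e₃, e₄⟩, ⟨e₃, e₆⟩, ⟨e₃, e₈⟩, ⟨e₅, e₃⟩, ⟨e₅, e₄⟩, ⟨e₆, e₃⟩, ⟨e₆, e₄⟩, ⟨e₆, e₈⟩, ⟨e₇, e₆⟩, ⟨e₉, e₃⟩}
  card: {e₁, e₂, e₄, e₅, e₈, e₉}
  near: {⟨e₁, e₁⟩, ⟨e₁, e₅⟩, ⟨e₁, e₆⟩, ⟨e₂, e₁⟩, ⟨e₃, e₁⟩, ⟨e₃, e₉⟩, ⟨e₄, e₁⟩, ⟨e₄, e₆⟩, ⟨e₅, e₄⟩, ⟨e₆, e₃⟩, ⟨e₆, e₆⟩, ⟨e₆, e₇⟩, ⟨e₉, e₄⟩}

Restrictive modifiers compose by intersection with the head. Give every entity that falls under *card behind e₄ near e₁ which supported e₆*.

⟦behind e₄⟧ = {x : ⟨x, e₄⟩ ∈ ⟦behind⟧} = {e₁, e₂, e₃, e₅, e₆}
⟦near e₁⟧ = {x : ⟨x, e₁⟩ ∈ ⟦near⟧} = {e₁, e₂, e₃, e₄}
⟦which supported e₆⟧ = {x : ⟨x, e₆⟩ ∈ ⟦supported⟧} = {e₁, e₂, e₃, e₉}
⟦card⟧ = {e₁, e₂, e₄, e₅, e₈, e₉}
… ∩ ⟦behind e₄⟧ = {e₁, e₂, e₄, e₅, e₈, e₉} ∩ {e₁, e₂, e₃, e₅, e₆} = {e₁, e₂, e₅}
… ∩ ⟦near e₁⟧ = {e₁, e₂, e₅} ∩ {e₁, e₂, e₃, e₄} = {e₁, e₂}
… ∩ ⟦which supported e₆⟧ = {e₁, e₂} ∩ {e₁, e₂, e₃, e₉} = {e₁, e₂}
So ⟦card behind e₄ near e₁ which supported e₆⟧ = {e₁, e₂}.

{e₁, e₂}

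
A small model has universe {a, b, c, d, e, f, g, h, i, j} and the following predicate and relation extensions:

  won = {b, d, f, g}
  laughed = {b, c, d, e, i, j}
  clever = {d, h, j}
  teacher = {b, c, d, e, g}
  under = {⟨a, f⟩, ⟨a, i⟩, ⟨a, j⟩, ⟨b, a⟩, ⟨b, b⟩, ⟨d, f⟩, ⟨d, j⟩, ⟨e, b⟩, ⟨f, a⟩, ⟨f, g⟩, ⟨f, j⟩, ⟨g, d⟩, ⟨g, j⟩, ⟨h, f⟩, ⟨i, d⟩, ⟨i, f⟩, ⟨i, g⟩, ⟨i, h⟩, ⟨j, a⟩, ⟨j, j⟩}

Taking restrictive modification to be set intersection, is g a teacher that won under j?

yes

⟦that won⟧ = ⟦won⟧ = {b, d, f, g}
⟦under j⟧ = {x : ⟨x, j⟩ ∈ ⟦under⟧} = {a, d, f, g, j}
⟦teacher⟧ = {b, c, d, e, g}
… ∩ ⟦that won⟧ = {b, c, d, e, g} ∩ {b, d, f, g} = {b, d, g}
… ∩ ⟦under j⟧ = {b, d, g} ∩ {a, d, f, g, j} = {d, g}
⟦teacher that won under j⟧ = {d, g}; g ∈ this set.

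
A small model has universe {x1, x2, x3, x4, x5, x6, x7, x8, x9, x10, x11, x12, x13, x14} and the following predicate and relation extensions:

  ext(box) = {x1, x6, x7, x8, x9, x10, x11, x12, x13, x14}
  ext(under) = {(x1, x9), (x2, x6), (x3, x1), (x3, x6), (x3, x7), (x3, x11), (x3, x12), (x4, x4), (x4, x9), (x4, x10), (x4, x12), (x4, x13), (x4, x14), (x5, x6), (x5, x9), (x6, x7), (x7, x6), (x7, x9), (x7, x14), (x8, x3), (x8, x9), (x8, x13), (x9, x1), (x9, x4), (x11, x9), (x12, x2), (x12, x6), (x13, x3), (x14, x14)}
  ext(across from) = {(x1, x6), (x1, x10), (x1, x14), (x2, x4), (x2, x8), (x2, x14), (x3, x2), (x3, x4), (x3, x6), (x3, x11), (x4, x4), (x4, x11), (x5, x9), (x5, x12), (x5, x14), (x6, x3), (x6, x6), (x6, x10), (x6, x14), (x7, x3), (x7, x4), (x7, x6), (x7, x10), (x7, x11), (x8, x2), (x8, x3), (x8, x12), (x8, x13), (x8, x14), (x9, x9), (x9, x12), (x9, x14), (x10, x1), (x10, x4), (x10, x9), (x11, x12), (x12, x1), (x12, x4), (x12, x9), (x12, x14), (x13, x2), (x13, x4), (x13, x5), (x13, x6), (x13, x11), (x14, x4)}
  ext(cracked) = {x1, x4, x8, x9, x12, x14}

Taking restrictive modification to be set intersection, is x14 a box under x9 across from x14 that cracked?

⟦under x9⟧ = {x : ⟨x, x9⟩ ∈ ⟦under⟧} = {x1, x4, x5, x7, x8, x11}
⟦across from x14⟧ = {x : ⟨x, x14⟩ ∈ ⟦across from⟧} = {x1, x2, x5, x6, x8, x9, x12}
⟦that cracked⟧ = ⟦cracked⟧ = {x1, x4, x8, x9, x12, x14}
⟦box⟧ = {x1, x6, x7, x8, x9, x10, x11, x12, x13, x14}
… ∩ ⟦under x9⟧ = {x1, x6, x7, x8, x9, x10, x11, x12, x13, x14} ∩ {x1, x4, x5, x7, x8, x11} = {x1, x7, x8, x11}
… ∩ ⟦across from x14⟧ = {x1, x7, x8, x11} ∩ {x1, x2, x5, x6, x8, x9, x12} = {x1, x8}
… ∩ ⟦that cracked⟧ = {x1, x8} ∩ {x1, x4, x8, x9, x12, x14} = {x1, x8}
⟦box under x9 across from x14 that cracked⟧ = {x1, x8}; x14 ∉ this set.

no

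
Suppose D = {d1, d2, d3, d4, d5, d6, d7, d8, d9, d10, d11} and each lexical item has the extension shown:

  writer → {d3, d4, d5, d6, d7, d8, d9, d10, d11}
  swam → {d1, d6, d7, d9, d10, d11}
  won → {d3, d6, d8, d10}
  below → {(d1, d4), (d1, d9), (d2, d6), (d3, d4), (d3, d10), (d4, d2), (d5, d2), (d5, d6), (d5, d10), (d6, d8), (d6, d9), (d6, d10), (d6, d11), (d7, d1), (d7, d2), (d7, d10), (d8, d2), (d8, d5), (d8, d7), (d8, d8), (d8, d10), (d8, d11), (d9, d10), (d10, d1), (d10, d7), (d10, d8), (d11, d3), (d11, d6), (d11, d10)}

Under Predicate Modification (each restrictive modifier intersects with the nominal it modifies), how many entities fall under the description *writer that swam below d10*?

4

⟦that swam⟧ = ⟦swam⟧ = {d1, d6, d7, d9, d10, d11}
⟦below d10⟧ = {x : ⟨x, d10⟩ ∈ ⟦below⟧} = {d3, d5, d6, d7, d8, d9, d11}
⟦writer⟧ = {d3, d4, d5, d6, d7, d8, d9, d10, d11}
… ∩ ⟦that swam⟧ = {d3, d4, d5, d6, d7, d8, d9, d10, d11} ∩ {d1, d6, d7, d9, d10, d11} = {d6, d7, d9, d10, d11}
… ∩ ⟦below d10⟧ = {d6, d7, d9, d10, d11} ∩ {d3, d5, d6, d7, d8, d9, d11} = {d6, d7, d9, d11}
⟦writer that swam below d10⟧ = {d6, d7, d9, d11}, so the cardinality is 4.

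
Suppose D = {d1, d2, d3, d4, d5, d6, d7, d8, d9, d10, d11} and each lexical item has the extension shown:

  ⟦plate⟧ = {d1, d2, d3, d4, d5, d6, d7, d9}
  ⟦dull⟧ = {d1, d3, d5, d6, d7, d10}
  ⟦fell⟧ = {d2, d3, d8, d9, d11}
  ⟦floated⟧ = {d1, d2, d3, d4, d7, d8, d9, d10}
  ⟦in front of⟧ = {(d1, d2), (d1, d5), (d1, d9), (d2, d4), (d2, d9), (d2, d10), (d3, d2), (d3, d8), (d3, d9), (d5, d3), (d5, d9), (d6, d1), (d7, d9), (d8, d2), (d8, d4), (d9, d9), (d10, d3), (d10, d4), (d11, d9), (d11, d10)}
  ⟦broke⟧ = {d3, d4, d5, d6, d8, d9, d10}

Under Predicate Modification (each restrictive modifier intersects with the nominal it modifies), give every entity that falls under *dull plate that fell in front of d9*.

{d3}

⟦that fell⟧ = ⟦fell⟧ = {d2, d3, d8, d9, d11}
⟦in front of d9⟧ = {x : ⟨x, d9⟩ ∈ ⟦in front of⟧} = {d1, d2, d3, d5, d7, d9, d11}
⟦plate⟧ = {d1, d2, d3, d4, d5, d6, d7, d9}
… ∩ ⟦that fell⟧ = {d1, d2, d3, d4, d5, d6, d7, d9} ∩ {d2, d3, d8, d9, d11} = {d2, d3, d9}
… ∩ ⟦in front of d9⟧ = {d2, d3, d9} ∩ {d1, d2, d3, d5, d7, d9, d11} = {d2, d3, d9}
… ∩ ⟦dull⟧ = {d2, d3, d9} ∩ {d1, d3, d5, d6, d7, d10} = {d3}
So ⟦dull plate that fell in front of d9⟧ = {d3}.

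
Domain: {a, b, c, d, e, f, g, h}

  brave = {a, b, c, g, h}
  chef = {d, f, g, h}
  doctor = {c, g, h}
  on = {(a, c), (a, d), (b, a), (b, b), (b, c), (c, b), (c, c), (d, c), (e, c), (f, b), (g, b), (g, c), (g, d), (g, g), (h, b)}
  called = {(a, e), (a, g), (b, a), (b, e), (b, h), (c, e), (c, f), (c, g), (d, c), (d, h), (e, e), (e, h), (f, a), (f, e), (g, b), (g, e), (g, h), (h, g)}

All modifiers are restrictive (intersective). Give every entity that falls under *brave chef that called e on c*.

{g}

⟦that called e⟧ = {x : ⟨x, e⟩ ∈ ⟦called⟧} = {a, b, c, e, f, g}
⟦on c⟧ = {x : ⟨x, c⟩ ∈ ⟦on⟧} = {a, b, c, d, e, g}
⟦chef⟧ = {d, f, g, h}
… ∩ ⟦that called e⟧ = {d, f, g, h} ∩ {a, b, c, e, f, g} = {f, g}
… ∩ ⟦on c⟧ = {f, g} ∩ {a, b, c, d, e, g} = {g}
… ∩ ⟦brave⟧ = {g} ∩ {a, b, c, g, h} = {g}
So ⟦brave chef that called e on c⟧ = {g}.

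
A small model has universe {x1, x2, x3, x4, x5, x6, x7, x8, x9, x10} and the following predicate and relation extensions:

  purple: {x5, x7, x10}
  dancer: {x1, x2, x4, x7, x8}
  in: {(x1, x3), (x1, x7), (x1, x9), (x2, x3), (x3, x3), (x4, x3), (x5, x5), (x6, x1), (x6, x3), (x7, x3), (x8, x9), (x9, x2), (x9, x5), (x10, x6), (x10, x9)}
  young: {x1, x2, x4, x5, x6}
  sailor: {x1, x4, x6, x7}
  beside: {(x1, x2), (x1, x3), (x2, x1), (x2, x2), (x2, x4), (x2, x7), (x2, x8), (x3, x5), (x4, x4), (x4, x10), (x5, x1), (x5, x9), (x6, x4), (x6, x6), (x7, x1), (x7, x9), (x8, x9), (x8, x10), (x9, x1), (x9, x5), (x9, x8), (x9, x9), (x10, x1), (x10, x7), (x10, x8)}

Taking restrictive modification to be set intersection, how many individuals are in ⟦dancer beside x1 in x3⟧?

2

⟦beside x1⟧ = {x : ⟨x, x1⟩ ∈ ⟦beside⟧} = {x2, x5, x7, x9, x10}
⟦in x3⟧ = {x : ⟨x, x3⟩ ∈ ⟦in⟧} = {x1, x2, x3, x4, x6, x7}
⟦dancer⟧ = {x1, x2, x4, x7, x8}
… ∩ ⟦beside x1⟧ = {x1, x2, x4, x7, x8} ∩ {x2, x5, x7, x9, x10} = {x2, x7}
… ∩ ⟦in x3⟧ = {x2, x7} ∩ {x1, x2, x3, x4, x6, x7} = {x2, x7}
⟦dancer beside x1 in x3⟧ = {x2, x7}, so the cardinality is 2.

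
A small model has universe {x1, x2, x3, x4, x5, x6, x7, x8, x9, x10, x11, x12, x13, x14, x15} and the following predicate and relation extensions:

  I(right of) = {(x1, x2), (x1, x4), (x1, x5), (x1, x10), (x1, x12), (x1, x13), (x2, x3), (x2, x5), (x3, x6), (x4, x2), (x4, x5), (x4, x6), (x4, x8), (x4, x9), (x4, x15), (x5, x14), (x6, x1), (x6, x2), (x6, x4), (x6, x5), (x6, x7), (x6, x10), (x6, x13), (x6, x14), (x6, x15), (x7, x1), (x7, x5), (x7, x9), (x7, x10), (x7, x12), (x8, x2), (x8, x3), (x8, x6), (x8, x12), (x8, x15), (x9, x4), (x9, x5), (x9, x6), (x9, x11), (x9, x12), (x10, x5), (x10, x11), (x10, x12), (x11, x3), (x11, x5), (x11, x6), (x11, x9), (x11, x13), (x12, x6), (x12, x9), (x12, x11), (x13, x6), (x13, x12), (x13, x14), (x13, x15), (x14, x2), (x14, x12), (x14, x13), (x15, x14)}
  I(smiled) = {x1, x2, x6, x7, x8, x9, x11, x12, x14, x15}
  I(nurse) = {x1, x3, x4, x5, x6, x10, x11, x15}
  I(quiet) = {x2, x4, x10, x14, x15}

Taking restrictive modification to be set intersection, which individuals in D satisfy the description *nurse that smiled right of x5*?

⟦that smiled⟧ = ⟦smiled⟧ = {x1, x2, x6, x7, x8, x9, x11, x12, x14, x15}
⟦right of x5⟧ = {x : ⟨x, x5⟩ ∈ ⟦right of⟧} = {x1, x2, x4, x6, x7, x9, x10, x11}
⟦nurse⟧ = {x1, x3, x4, x5, x6, x10, x11, x15}
… ∩ ⟦that smiled⟧ = {x1, x3, x4, x5, x6, x10, x11, x15} ∩ {x1, x2, x6, x7, x8, x9, x11, x12, x14, x15} = {x1, x6, x11, x15}
… ∩ ⟦right of x5⟧ = {x1, x6, x11, x15} ∩ {x1, x2, x4, x6, x7, x9, x10, x11} = {x1, x6, x11}
So ⟦nurse that smiled right of x5⟧ = {x1, x6, x11}.

{x1, x6, x11}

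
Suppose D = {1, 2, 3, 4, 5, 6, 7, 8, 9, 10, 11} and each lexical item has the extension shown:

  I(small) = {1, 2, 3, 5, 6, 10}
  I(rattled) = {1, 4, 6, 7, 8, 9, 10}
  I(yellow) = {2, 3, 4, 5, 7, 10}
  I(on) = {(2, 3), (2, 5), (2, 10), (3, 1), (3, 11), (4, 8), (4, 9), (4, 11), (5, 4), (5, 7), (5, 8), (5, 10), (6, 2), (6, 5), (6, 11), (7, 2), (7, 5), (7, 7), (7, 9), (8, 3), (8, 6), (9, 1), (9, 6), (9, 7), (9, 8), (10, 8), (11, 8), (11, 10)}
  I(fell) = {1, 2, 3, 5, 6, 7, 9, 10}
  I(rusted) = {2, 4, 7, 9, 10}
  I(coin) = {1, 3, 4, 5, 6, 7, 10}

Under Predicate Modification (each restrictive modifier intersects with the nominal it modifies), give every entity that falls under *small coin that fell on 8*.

⟦that fell⟧ = ⟦fell⟧ = {1, 2, 3, 5, 6, 7, 9, 10}
⟦on 8⟧ = {x : ⟨x, 8⟩ ∈ ⟦on⟧} = {4, 5, 9, 10, 11}
⟦coin⟧ = {1, 3, 4, 5, 6, 7, 10}
… ∩ ⟦that fell⟧ = {1, 3, 4, 5, 6, 7, 10} ∩ {1, 2, 3, 5, 6, 7, 9, 10} = {1, 3, 5, 6, 7, 10}
… ∩ ⟦on 8⟧ = {1, 3, 5, 6, 7, 10} ∩ {4, 5, 9, 10, 11} = {5, 10}
… ∩ ⟦small⟧ = {5, 10} ∩ {1, 2, 3, 5, 6, 10} = {5, 10}
So ⟦small coin that fell on 8⟧ = {5, 10}.

{5, 10}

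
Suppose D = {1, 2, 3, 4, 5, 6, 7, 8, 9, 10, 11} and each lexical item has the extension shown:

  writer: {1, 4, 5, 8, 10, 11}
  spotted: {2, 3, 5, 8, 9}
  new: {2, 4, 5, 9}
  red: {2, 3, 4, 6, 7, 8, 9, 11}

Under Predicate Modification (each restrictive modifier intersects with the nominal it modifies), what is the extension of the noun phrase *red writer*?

{4, 8, 11}

⟦writer⟧ = {1, 4, 5, 8, 10, 11}
… ∩ ⟦red⟧ = {1, 4, 5, 8, 10, 11} ∩ {2, 3, 4, 6, 7, 8, 9, 11} = {4, 8, 11}
So ⟦red writer⟧ = {4, 8, 11}.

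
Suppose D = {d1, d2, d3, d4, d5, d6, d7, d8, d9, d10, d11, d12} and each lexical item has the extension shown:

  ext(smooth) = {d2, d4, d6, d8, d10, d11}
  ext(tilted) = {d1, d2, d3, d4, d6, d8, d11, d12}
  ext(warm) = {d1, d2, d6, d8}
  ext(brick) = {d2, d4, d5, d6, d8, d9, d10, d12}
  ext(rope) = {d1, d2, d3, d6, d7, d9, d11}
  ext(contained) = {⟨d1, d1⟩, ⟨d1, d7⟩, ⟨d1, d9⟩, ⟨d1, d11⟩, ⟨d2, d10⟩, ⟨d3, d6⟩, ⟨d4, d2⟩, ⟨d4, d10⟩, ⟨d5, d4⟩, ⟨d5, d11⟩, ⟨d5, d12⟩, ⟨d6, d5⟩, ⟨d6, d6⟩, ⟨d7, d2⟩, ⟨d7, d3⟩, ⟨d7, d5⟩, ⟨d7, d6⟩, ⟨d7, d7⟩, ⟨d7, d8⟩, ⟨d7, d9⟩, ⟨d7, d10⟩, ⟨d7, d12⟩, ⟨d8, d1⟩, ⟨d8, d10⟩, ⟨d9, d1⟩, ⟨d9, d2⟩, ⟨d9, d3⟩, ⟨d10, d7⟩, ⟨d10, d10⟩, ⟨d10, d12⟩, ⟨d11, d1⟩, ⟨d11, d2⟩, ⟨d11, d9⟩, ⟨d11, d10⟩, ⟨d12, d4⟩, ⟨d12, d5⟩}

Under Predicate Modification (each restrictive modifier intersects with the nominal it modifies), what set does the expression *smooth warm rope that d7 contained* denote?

⟦that d7 contained⟧ = {x : ⟨d7, x⟩ ∈ ⟦contained⟧} = {d2, d3, d5, d6, d7, d8, d9, d10, d12}
⟦rope⟧ = {d1, d2, d3, d6, d7, d9, d11}
… ∩ ⟦that d7 contained⟧ = {d1, d2, d3, d6, d7, d9, d11} ∩ {d2, d3, d5, d6, d7, d8, d9, d10, d12} = {d2, d3, d6, d7, d9}
… ∩ ⟦smooth⟧ = {d2, d3, d6, d7, d9} ∩ {d2, d4, d6, d8, d10, d11} = {d2, d6}
… ∩ ⟦warm⟧ = {d2, d6} ∩ {d1, d2, d6, d8} = {d2, d6}
So ⟦smooth warm rope that d7 contained⟧ = {d2, d6}.

{d2, d6}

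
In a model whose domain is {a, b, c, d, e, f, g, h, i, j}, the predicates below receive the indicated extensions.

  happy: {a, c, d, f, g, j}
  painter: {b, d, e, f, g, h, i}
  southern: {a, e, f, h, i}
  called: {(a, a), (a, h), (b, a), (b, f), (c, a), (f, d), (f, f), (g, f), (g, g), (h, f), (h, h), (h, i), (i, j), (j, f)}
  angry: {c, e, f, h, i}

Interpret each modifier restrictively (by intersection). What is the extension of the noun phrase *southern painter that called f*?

{f, h}

⟦that called f⟧ = {x : ⟨x, f⟩ ∈ ⟦called⟧} = {b, f, g, h, j}
⟦painter⟧ = {b, d, e, f, g, h, i}
… ∩ ⟦that called f⟧ = {b, d, e, f, g, h, i} ∩ {b, f, g, h, j} = {b, f, g, h}
… ∩ ⟦southern⟧ = {b, f, g, h} ∩ {a, e, f, h, i} = {f, h}
So ⟦southern painter that called f⟧ = {f, h}.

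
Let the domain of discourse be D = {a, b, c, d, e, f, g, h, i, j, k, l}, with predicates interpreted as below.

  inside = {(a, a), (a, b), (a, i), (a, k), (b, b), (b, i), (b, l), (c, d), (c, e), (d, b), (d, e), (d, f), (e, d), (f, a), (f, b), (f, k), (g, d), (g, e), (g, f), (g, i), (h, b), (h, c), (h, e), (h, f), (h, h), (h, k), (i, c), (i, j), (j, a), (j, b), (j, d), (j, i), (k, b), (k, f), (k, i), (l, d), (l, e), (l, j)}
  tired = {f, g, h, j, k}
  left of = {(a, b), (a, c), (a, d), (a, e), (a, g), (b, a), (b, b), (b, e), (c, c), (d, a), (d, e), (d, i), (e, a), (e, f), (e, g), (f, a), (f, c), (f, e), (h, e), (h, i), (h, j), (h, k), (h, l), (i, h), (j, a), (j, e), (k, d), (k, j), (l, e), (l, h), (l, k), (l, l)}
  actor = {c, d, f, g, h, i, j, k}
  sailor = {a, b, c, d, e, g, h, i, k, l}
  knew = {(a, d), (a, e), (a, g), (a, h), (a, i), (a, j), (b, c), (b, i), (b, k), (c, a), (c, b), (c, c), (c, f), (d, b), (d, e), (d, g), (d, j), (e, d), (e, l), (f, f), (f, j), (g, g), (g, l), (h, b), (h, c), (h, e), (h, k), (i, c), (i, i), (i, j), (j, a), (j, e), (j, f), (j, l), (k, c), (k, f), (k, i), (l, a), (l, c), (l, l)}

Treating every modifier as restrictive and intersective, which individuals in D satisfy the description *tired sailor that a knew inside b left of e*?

⟦that a knew⟧ = {x : ⟨a, x⟩ ∈ ⟦knew⟧} = {d, e, g, h, i, j}
⟦inside b⟧ = {x : ⟨x, b⟩ ∈ ⟦inside⟧} = {a, b, d, f, h, j, k}
⟦left of e⟧ = {x : ⟨x, e⟩ ∈ ⟦left of⟧} = {a, b, d, f, h, j, l}
⟦sailor⟧ = {a, b, c, d, e, g, h, i, k, l}
… ∩ ⟦that a knew⟧ = {a, b, c, d, e, g, h, i, k, l} ∩ {d, e, g, h, i, j} = {d, e, g, h, i}
… ∩ ⟦inside b⟧ = {d, e, g, h, i} ∩ {a, b, d, f, h, j, k} = {d, h}
… ∩ ⟦left of e⟧ = {d, h} ∩ {a, b, d, f, h, j, l} = {d, h}
… ∩ ⟦tired⟧ = {d, h} ∩ {f, g, h, j, k} = {h}
So ⟦tired sailor that a knew inside b left of e⟧ = {h}.

{h}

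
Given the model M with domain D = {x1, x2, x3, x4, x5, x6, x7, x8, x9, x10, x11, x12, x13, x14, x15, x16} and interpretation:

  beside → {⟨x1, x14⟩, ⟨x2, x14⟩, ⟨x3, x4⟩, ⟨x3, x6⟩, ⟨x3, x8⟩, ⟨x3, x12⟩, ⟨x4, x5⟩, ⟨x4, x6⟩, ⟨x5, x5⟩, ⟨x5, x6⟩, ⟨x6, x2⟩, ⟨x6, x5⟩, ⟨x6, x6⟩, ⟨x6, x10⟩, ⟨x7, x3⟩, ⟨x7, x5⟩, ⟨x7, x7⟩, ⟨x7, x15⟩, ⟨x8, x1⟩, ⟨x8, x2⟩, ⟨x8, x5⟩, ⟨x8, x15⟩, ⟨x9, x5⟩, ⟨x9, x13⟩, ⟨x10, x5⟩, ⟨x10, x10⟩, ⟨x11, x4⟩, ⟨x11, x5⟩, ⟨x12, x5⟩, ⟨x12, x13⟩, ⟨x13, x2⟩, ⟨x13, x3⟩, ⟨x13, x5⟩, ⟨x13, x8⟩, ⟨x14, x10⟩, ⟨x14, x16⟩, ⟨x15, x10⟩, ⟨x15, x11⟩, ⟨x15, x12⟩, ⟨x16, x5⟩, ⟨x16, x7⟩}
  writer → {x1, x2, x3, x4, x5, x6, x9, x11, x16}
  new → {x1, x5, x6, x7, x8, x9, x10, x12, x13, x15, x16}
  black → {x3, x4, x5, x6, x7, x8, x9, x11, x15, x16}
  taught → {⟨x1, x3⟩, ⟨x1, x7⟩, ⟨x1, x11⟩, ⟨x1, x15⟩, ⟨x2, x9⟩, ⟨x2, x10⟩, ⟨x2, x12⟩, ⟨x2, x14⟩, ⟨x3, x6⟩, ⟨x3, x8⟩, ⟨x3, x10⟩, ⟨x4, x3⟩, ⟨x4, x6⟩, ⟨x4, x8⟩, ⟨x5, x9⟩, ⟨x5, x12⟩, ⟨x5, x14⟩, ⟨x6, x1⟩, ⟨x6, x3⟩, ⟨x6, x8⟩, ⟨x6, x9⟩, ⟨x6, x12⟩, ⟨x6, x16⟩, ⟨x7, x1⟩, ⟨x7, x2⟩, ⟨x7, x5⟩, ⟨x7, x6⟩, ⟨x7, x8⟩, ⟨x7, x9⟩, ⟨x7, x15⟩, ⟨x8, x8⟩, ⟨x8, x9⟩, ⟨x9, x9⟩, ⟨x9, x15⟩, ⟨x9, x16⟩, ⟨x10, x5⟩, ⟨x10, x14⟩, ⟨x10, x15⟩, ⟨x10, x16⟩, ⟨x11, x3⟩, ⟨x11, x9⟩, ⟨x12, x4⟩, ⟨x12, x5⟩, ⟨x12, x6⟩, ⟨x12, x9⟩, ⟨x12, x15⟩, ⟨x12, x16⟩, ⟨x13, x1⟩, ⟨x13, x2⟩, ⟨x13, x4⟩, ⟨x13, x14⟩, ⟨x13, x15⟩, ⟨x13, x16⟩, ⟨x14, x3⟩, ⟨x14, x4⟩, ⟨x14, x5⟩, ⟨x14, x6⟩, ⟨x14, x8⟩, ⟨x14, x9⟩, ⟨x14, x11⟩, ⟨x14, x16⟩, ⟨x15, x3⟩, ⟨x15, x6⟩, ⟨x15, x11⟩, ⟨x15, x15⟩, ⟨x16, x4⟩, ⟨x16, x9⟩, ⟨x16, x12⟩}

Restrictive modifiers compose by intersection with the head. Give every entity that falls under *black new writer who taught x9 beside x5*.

⟦who taught x9⟧ = {x : ⟨x, x9⟩ ∈ ⟦taught⟧} = {x2, x5, x6, x7, x8, x9, x11, x12, x14, x16}
⟦beside x5⟧ = {x : ⟨x, x5⟩ ∈ ⟦beside⟧} = {x4, x5, x6, x7, x8, x9, x10, x11, x12, x13, x16}
⟦writer⟧ = {x1, x2, x3, x4, x5, x6, x9, x11, x16}
… ∩ ⟦who taught x9⟧ = {x1, x2, x3, x4, x5, x6, x9, x11, x16} ∩ {x2, x5, x6, x7, x8, x9, x11, x12, x14, x16} = {x2, x5, x6, x9, x11, x16}
… ∩ ⟦beside x5⟧ = {x2, x5, x6, x9, x11, x16} ∩ {x4, x5, x6, x7, x8, x9, x10, x11, x12, x13, x16} = {x5, x6, x9, x11, x16}
… ∩ ⟦black⟧ = {x5, x6, x9, x11, x16} ∩ {x3, x4, x5, x6, x7, x8, x9, x11, x15, x16} = {x5, x6, x9, x11, x16}
… ∩ ⟦new⟧ = {x5, x6, x9, x11, x16} ∩ {x1, x5, x6, x7, x8, x9, x10, x12, x13, x15, x16} = {x5, x6, x9, x16}
So ⟦black new writer who taught x9 beside x5⟧ = {x5, x6, x9, x16}.

{x5, x6, x9, x16}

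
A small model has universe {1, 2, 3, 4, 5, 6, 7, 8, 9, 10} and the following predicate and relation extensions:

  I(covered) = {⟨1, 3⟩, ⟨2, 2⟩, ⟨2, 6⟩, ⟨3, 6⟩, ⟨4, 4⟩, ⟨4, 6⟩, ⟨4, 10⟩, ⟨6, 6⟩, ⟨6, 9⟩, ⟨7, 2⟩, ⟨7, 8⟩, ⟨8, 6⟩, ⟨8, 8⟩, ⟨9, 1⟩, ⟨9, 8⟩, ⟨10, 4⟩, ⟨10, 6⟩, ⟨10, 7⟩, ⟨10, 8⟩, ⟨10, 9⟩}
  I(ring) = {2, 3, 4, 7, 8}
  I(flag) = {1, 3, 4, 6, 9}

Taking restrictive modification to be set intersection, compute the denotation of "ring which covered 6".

⟦which covered 6⟧ = {x : ⟨x, 6⟩ ∈ ⟦covered⟧} = {2, 3, 4, 6, 8, 10}
⟦ring⟧ = {2, 3, 4, 7, 8}
… ∩ ⟦which covered 6⟧ = {2, 3, 4, 7, 8} ∩ {2, 3, 4, 6, 8, 10} = {2, 3, 4, 8}
So ⟦ring which covered 6⟧ = {2, 3, 4, 8}.

{2, 3, 4, 8}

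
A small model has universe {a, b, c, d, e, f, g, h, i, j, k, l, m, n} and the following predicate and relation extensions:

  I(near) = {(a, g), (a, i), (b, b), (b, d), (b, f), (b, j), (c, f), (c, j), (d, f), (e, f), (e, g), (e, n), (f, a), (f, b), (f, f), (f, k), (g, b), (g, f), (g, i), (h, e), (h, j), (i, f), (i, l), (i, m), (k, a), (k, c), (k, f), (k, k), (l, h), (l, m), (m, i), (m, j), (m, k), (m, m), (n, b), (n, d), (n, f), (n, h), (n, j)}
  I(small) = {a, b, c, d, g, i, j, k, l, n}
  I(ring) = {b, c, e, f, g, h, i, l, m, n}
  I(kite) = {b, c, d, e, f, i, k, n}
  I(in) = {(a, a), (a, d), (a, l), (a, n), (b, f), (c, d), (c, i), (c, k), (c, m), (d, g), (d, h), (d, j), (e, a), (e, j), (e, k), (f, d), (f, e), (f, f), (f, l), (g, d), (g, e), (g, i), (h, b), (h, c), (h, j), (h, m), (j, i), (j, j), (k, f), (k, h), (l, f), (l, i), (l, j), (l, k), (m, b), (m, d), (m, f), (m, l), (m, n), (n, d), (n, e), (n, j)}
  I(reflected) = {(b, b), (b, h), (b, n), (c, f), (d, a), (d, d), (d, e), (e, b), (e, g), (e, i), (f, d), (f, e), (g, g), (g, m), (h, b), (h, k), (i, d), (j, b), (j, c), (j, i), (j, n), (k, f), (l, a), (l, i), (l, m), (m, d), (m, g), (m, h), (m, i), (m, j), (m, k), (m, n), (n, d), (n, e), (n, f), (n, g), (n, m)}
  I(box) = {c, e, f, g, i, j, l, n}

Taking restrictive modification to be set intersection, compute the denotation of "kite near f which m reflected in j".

{d, n}

⟦near f⟧ = {x : ⟨x, f⟩ ∈ ⟦near⟧} = {b, c, d, e, f, g, i, k, n}
⟦which m reflected⟧ = {x : ⟨m, x⟩ ∈ ⟦reflected⟧} = {d, g, h, i, j, k, n}
⟦in j⟧ = {x : ⟨x, j⟩ ∈ ⟦in⟧} = {d, e, h, j, l, n}
⟦kite⟧ = {b, c, d, e, f, i, k, n}
… ∩ ⟦near f⟧ = {b, c, d, e, f, i, k, n} ∩ {b, c, d, e, f, g, i, k, n} = {b, c, d, e, f, i, k, n}
… ∩ ⟦which m reflected⟧ = {b, c, d, e, f, i, k, n} ∩ {d, g, h, i, j, k, n} = {d, i, k, n}
… ∩ ⟦in j⟧ = {d, i, k, n} ∩ {d, e, h, j, l, n} = {d, n}
So ⟦kite near f which m reflected in j⟧ = {d, n}.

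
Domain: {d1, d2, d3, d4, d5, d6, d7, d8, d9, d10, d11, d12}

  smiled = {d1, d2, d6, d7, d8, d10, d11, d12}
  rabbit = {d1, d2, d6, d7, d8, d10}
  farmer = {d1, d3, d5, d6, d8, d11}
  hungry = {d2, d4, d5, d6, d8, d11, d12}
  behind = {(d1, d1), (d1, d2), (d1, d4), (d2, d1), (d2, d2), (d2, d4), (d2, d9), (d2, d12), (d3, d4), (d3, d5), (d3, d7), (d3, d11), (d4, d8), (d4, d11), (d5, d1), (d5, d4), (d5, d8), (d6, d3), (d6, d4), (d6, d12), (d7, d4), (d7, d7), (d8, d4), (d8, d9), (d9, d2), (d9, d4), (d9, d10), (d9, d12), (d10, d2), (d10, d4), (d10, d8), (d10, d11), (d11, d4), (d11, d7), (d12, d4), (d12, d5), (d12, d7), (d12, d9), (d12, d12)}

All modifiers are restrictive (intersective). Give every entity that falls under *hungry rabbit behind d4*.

⟦behind d4⟧ = {x : ⟨x, d4⟩ ∈ ⟦behind⟧} = {d1, d2, d3, d5, d6, d7, d8, d9, d10, d11, d12}
⟦rabbit⟧ = {d1, d2, d6, d7, d8, d10}
… ∩ ⟦behind d4⟧ = {d1, d2, d6, d7, d8, d10} ∩ {d1, d2, d3, d5, d6, d7, d8, d9, d10, d11, d12} = {d1, d2, d6, d7, d8, d10}
… ∩ ⟦hungry⟧ = {d1, d2, d6, d7, d8, d10} ∩ {d2, d4, d5, d6, d8, d11, d12} = {d2, d6, d8}
So ⟦hungry rabbit behind d4⟧ = {d2, d6, d8}.

{d2, d6, d8}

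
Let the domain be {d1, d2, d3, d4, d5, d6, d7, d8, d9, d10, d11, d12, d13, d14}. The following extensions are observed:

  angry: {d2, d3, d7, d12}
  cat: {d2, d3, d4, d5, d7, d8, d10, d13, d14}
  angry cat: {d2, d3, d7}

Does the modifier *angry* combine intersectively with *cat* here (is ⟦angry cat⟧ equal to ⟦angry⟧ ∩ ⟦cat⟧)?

⟦angry⟧ ∩ ⟦cat⟧ = {d2, d3, d7, d12} ∩ {d2, d3, d4, d5, d7, d8, d10, d13, d14} = {d2, d3, d7}
Observed ⟦angry cat⟧ = {d2, d3, d7}.
These coincide, so the modifier is intersective here.

yes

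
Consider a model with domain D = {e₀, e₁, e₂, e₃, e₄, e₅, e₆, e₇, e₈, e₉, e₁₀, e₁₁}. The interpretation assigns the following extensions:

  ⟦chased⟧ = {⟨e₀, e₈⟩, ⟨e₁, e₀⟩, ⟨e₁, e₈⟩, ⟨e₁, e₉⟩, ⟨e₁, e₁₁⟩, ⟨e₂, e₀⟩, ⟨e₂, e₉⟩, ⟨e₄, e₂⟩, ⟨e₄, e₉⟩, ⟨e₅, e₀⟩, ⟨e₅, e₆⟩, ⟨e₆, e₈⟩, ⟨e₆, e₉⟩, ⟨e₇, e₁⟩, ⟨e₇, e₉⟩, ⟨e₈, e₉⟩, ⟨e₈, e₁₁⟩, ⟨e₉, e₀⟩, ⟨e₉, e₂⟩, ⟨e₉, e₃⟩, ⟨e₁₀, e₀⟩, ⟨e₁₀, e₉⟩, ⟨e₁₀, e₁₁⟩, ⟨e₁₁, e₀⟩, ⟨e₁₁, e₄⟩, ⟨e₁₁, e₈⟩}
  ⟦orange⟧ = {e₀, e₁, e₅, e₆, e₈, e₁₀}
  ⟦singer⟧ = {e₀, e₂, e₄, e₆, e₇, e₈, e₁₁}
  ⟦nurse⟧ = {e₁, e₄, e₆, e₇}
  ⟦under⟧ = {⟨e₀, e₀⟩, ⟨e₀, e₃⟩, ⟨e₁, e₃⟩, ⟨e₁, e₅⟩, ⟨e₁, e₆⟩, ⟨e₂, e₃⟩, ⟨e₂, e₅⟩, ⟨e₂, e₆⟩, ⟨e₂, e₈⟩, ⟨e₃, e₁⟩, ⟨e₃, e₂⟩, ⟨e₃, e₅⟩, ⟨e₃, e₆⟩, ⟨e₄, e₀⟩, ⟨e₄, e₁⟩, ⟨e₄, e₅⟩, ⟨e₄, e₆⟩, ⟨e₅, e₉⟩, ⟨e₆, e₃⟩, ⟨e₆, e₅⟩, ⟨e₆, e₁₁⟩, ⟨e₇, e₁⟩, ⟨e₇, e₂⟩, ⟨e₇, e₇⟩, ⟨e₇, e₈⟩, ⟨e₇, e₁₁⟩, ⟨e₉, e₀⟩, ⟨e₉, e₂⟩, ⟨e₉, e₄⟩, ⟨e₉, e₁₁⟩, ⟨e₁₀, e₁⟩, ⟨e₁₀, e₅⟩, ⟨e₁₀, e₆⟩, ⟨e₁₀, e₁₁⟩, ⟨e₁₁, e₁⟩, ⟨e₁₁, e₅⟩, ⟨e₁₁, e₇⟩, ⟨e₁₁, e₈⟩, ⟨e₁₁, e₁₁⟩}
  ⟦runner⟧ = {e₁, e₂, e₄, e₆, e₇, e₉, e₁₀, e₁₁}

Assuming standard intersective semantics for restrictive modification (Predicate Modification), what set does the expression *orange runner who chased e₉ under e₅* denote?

⟦who chased e₉⟧ = {x : ⟨x, e₉⟩ ∈ ⟦chased⟧} = {e₁, e₂, e₄, e₆, e₇, e₈, e₁₀}
⟦under e₅⟧ = {x : ⟨x, e₅⟩ ∈ ⟦under⟧} = {e₁, e₂, e₃, e₄, e₆, e₁₀, e₁₁}
⟦runner⟧ = {e₁, e₂, e₄, e₆, e₇, e₉, e₁₀, e₁₁}
… ∩ ⟦who chased e₉⟧ = {e₁, e₂, e₄, e₆, e₇, e₉, e₁₀, e₁₁} ∩ {e₁, e₂, e₄, e₆, e₇, e₈, e₁₀} = {e₁, e₂, e₄, e₆, e₇, e₁₀}
… ∩ ⟦under e₅⟧ = {e₁, e₂, e₄, e₆, e₇, e₁₀} ∩ {e₁, e₂, e₃, e₄, e₆, e₁₀, e₁₁} = {e₁, e₂, e₄, e₆, e₁₀}
… ∩ ⟦orange⟧ = {e₁, e₂, e₄, e₆, e₁₀} ∩ {e₀, e₁, e₅, e₆, e₈, e₁₀} = {e₁, e₆, e₁₀}
So ⟦orange runner who chased e₉ under e₅⟧ = {e₁, e₆, e₁₀}.

{e₁, e₆, e₁₀}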